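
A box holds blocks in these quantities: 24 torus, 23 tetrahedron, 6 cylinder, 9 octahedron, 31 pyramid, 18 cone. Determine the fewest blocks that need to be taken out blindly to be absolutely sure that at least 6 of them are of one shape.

31

Put each drawn block into a box by shape. The largest draw with every box below 6 takes min(count, 5) from each shape.
Σ min(cᵢ, 5) = 5 + 5 + 5 + 5 + 5 + 5 = 30.
Draw number 30 + 1 = 31 must push one box to 6.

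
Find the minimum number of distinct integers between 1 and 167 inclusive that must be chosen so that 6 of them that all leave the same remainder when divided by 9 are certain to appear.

46

Pigeonhole: the 9 residue classes mod 9 are the pigeonholes.
With 45 integers one could put 5 in each residue class and have no class reach 6.
The 46th integer pushes some class to 6, so 9·5 + 1 = 46.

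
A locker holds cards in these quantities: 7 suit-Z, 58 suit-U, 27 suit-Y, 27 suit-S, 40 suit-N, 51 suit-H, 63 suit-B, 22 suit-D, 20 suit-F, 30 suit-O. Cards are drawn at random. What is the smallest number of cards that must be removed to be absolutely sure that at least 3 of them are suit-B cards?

In the worst case for collecting suit-B cards, every non-suit-B card comes out first.
There are 7 + 58 + 27 + 27 + 40 + 51 + 22 + 20 + 30 = 282 non-suit-B cards altogether.
After those, each further card must be suit-B, so 282 + 3 = 285 draws guarantee 3 suit-B cards.

285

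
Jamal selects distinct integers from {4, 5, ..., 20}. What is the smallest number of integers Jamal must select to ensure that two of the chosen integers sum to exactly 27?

Two chosen integers sum to 27 exactly when both halves of some pair {x, 27−x} with 7 ≤ x ≤ 27−x ≤ 20 are chosen — 7 such pairs.
The remaining 3 elements (those with no distinct partner in range) can never complete a 27-sum, so the worst case takes all of them and one from each pair: 3 + 7 = 10.
By the pigeonhole principle, the 11th integer has to be the second member of some pair, so 10 + 1 = 11.

11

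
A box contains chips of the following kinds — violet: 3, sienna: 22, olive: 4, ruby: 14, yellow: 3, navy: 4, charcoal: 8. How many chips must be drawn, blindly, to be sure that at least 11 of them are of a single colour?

43

An adversary could hand out at most 10 chips per colour (5 colours run out sooner): 3 + 10 + 4 + 10 + 3 + 4 + 8 = 42 chips and still no colour has 11.
One more chip lands in a colour already at 10, so 43 draws are enough and 42 are not.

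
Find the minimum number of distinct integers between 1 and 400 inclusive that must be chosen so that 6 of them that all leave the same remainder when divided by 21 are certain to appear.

106

By the pigeonhole principle, the 21 residue classes mod 21 are the pigeonholes.
With 105 integers one could put 5 in each residue class and have no class reach 6.
The 106th integer pushes some class to 6, so 21·5 + 1 = 106.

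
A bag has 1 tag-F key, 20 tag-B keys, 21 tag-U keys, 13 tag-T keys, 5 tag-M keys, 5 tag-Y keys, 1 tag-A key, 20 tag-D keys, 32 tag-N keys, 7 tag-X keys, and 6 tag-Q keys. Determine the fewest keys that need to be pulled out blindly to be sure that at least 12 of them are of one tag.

81

By pigeonhole, the 11 tags are the holes; the keys drawn are the pigeons.
To avoid 12 of any one tag, the worst case takes at most 11 of each tag, or every key of a tag that has fewer than 11.
That gives 1 + 11 + 11 + 11 + 5 + 5 + 1 + 11 + 11 + 7 + 6 = 80 keys with no tag reaching 12.
The next key forces some tag to 12, so 80 + 1 = 81.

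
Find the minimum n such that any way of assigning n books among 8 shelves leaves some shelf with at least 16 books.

121

With 120 books one could put exactly 15 in each of the 8 shelves, and no shelf would reach 16.
One more book must land in a shelf that already has 15, giving it 16.
So 8 × 15 + 1 = 121 books are required.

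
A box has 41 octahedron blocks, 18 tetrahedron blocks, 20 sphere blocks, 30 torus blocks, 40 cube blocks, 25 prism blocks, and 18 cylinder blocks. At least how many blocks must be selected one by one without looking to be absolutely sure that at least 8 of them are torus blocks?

170

In the worst case for collecting torus blocks, every non-torus block comes out first.
There are 41 + 18 + 20 + 40 + 25 + 18 = 162 non-torus blocks altogether.
After those, each further block must be torus, so 162 + 8 = 170 draws guarantee 8 torus blocks.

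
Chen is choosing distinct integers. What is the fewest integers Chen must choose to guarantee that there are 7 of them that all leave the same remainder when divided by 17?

By the pigeonhole principle, the 17 residue classes mod 17 are the pigeonholes.
With 102 integers one could put 6 in each residue class and have no class reach 7.
The 103rd integer pushes some class to 7, so 17·6 + 1 = 103.

103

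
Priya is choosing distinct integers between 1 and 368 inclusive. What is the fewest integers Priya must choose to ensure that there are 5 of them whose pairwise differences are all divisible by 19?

Integers whose pairwise differences are multiples of 19 are exactly those sharing a remainder mod 19. By pigeonhole, the 19 residue classes mod 19 are the pigeonholes.
With 76 integers one could put 4 in each residue class and have no class reach 5.
The 77th integer pushes some class to 5, so 19·4 + 1 = 77.

77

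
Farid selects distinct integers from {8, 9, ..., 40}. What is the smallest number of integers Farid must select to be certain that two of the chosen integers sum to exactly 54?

A set avoiding the sum 54 can contain at most one of each pair {x, 54−x}, plus the 7 elements whose complement lies outside the range or equal to its own complement.
The integers 8, …, 27 (20 of them) are such a set: any two sum to at least 8+9 = 17 and at most 26+27 = 53 < 54.
Any 21st integer completes one of the 13 pairs, so 21 choices force a sum of 54.

21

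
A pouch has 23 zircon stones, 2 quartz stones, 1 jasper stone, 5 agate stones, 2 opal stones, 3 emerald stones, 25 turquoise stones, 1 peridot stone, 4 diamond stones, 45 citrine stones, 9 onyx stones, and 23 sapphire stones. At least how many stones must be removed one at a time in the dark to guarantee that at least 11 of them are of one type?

68

Put each drawn stone into a box by type. The largest draw with every box below 11 takes min(count, 10) from each type; types with fewer than 10 contribute all they have.
Σ min(cᵢ, 10) = 10 + 2 + 1 + 5 + 2 + 3 + 10 + 1 + 4 + 10 + 9 + 10 = 67.
Draw number 67 + 1 = 68 must push one box to 11.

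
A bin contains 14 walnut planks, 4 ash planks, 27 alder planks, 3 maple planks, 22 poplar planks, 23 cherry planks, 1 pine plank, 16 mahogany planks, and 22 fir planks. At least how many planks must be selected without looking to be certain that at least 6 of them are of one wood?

39

An adversary could hand out at most 5 planks per wood (ash, maple, pine run out sooner): 5 + 4 + 5 + 3 + 5 + 5 + 1 + 5 + 5 = 38 planks and still no wood has 6.
One more plank lands in a wood already at 5, so 39 draws are enough and 38 are not.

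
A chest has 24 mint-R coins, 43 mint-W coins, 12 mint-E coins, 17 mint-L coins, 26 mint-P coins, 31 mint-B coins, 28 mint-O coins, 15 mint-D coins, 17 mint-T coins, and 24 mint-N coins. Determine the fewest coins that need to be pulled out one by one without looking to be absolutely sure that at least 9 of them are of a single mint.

81

An adversary could hand out at most 8 coins per mint: 8 + 8 + 8 + 8 + 8 + 8 + 8 + 8 + 8 + 8 = 80 coins and still no mint has 9.
One more coin lands in a mint already at 8, so 81 draws are enough and 80 are not.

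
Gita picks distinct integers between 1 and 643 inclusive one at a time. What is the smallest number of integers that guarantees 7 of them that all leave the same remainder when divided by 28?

169

By the pigeonhole principle, the 28 residue classes mod 28 are the pigeonholes.
With 168 integers one could put 6 in each residue class and have no class reach 7.
The 169th integer pushes some class to 7, so 28·6 + 1 = 169.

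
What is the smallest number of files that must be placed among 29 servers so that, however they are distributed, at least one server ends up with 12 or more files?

With 319 files one could put exactly 11 in each of the 29 servers, and no server would reach 12.
By pigeonhole, one more file must land in a server that already has 11, giving it 12.
So 29 × 11 + 1 = 320 files are required.

320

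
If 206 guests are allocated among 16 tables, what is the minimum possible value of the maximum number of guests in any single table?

13

The 16 tables are the holes and the 206 guests are the pigeons.
If every table held at most 12 guests, the total would be at most 16 × 12 = 192, which is less than 206.
So some table holds at least ⌈206/16⌉ = 13 guests.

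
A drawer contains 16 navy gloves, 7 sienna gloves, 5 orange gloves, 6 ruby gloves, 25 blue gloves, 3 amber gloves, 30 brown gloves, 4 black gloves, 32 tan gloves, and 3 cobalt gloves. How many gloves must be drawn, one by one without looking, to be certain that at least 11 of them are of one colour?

The 10 colours are the holes; the gloves drawn are the pigeons.
To avoid 11 of any one colour, the worst case takes at most 10 of each colour, or every glove of a colour that has fewer than 10.
That gives 10 + 7 + 5 + 6 + 10 + 3 + 10 + 4 + 10 + 3 = 68 gloves with no colour reaching 11.
The next glove forces some colour to 11, so 68 + 1 = 69.

69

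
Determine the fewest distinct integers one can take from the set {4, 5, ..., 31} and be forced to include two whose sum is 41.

A set avoiding the sum 41 can contain at most one of each pair {x, 41−x}, plus the 6 elements whose complement lies outside the range.
The integers 4, …, 20 (17 of them) are such a set: any two sum to at least 4+5 = 9 and at most 19+20 = 39 < 41.
By pigeonhole, any 18th integer completes one of the 11 pairs, so 18 choices force a sum of 41.

18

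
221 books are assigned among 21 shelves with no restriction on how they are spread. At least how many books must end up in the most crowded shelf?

The 21 shelves are the holes and the 221 books are the pigeons.
If every shelf held at most 10 books, the total would be at most 21 × 10 = 210, which is less than 221.
So some shelf holds at least ⌈221/21⌉ = 11 books.

11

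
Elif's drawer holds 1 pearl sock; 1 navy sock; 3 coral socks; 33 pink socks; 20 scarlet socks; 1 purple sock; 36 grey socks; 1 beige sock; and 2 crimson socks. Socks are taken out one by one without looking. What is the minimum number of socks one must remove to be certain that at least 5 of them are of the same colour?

22

By pigeonhole, the 9 colours are the holes; the socks drawn are the pigeons.
To avoid 5 of any one colour, the worst case takes at most 4 of each colour, or every sock of a colour that has fewer than 4.
That gives 1 + 1 + 3 + 4 + 4 + 1 + 4 + 1 + 2 = 21 socks with no colour reaching 5.
The next sock forces some colour to 5, so 21 + 1 = 22.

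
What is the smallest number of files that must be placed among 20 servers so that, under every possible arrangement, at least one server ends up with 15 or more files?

With 280 files one could put exactly 14 in each of the 20 servers, and no server would reach 15.
By pigeonhole, one more file must land in a server that already has 14, giving it 15.
So 20 × 14 + 1 = 281 files are required.

281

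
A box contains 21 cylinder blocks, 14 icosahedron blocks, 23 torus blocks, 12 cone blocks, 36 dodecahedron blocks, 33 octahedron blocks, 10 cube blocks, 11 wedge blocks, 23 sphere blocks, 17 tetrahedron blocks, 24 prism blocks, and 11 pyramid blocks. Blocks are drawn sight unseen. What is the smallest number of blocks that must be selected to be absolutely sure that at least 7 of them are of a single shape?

The 12 shapes are the holes; the blocks drawn are the pigeons.
To avoid 7 of any one shape, the worst case takes at most 6 of each shape.
That gives 6 + 6 + 6 + 6 + 6 + 6 + 6 + 6 + 6 + 6 + 6 + 6 = 72 blocks with no shape reaching 7.
The next block forces some shape to 7, so 72 + 1 = 73.

73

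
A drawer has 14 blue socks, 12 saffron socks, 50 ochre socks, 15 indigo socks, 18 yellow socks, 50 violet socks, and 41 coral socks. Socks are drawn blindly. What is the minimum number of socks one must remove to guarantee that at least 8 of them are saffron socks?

196

In the worst case for collecting saffron socks, every non-saffron sock comes out first.
There are 14 + 50 + 15 + 18 + 50 + 41 = 188 non-saffron socks altogether.
After those, each further sock must be saffron, so 188 + 8 = 196 draws guarantee 8 saffron socks.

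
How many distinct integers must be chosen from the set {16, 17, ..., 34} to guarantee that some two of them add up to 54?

13

A set avoiding the sum 54 can contain at most one of each pair {x, 54−x}, plus the 5 elements whose complement lies outside the range or equal to its own complement.
The integers 16, …, 27 (12 of them) are such a set: any two sum to at least 16+17 = 33 and at most 26+27 = 53 < 54.
Any 13th integer completes one of the 7 pairs, so 13 choices force a sum of 54.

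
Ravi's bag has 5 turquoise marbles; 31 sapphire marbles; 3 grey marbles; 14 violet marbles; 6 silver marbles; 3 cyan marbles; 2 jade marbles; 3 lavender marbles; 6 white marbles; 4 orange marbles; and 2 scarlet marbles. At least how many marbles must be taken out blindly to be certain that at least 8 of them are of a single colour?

49

Put each drawn marble into a box by colour. The largest draw with every box below 8 takes min(count, 7) from each colour; colours with fewer than 7 contribute all they have.
Σ min(cᵢ, 7) = 5 + 7 + 3 + 7 + 6 + 3 + 2 + 3 + 6 + 4 + 2 = 48.
Draw number 48 + 1 = 49 must push one box to 8.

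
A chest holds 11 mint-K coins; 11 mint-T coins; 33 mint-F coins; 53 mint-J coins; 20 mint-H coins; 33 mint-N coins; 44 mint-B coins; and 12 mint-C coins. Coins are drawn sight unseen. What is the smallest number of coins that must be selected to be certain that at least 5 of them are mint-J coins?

In the worst case for collecting mint-J coins, every non-mint-J coin comes out first.
There are 11 + 11 + 33 + 20 + 33 + 44 + 12 = 164 non-mint-J coins altogether.
After those, each further coin must be mint-J, so 164 + 5 = 169 draws guarantee 5 mint-J coins.

169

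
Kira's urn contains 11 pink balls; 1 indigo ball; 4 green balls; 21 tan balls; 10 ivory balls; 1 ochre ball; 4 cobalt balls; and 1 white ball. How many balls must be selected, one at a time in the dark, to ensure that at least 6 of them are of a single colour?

27

By pigeonhole, the 8 colours are the holes; the balls drawn are the pigeons.
To avoid 6 of any one colour, the worst case takes at most 5 of each colour, or every ball of a colour that has fewer than 5.
That gives 5 + 1 + 4 + 5 + 5 + 1 + 4 + 1 = 26 balls with no colour reaching 6.
The next ball forces some colour to 6, so 26 + 1 = 27.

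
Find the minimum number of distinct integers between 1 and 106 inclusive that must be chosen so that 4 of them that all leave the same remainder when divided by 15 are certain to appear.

By the pigeonhole principle, the 15 residue classes mod 15 are the pigeonholes.
With 45 integers one could put 3 in each residue class and have no class reach 4.
The 46th integer pushes some class to 4, so 15·3 + 1 = 46.

46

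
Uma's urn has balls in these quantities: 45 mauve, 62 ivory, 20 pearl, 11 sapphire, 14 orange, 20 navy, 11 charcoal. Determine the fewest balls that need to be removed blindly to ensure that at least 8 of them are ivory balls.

In the worst case for collecting ivory balls, every non-ivory ball comes out first.
There are 45 + 20 + 11 + 14 + 20 + 11 = 121 non-ivory balls altogether.
After those, each further ball must be ivory, so 121 + 8 = 129 draws guarantee 8 ivory balls.

129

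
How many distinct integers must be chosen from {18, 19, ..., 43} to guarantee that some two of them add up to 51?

Group the elements by complementary pair {x, 51−x}: {18,33}, {19,32}, {20,31}, …, giving 8 two-element pairs and 10 integers whose partner 51−x falls outside [18,43].
Treating each of those 18 groups as a pigeonhole, one can pick one integer per group — 18 integers — with no two summing to 51.
The 19th integer lands in an occupied pair, forcing a sum of 51.

19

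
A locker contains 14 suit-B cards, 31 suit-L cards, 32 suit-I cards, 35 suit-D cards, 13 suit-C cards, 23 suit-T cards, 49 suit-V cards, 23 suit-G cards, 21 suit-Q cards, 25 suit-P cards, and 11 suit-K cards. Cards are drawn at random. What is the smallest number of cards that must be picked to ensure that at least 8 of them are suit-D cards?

In the worst case for collecting suit-D cards, every non-suit-D card comes out first.
There are 14 + 31 + 32 + 13 + 23 + 49 + 23 + 21 + 25 + 11 = 242 non-suit-D cards altogether.
After those, each further card must be suit-D, so 242 + 8 = 250 draws guarantee 8 suit-D cards.

250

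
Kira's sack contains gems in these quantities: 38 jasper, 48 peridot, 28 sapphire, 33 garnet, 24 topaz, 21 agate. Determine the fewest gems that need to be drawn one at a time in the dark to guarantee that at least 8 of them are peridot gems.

In the worst case for collecting peridot gems, every non-peridot gem comes out first.
There are 38 + 28 + 33 + 24 + 21 = 144 non-peridot gems altogether.
After those, each further gem must be peridot, so 144 + 8 = 152 draws guarantee 8 peridot gems.

152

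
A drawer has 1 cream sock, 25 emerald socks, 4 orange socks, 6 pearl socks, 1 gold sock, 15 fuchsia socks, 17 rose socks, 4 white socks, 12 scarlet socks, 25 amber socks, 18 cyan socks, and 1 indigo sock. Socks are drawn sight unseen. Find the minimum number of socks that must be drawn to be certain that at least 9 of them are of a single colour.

66

An adversary could hand out at most 8 socks per colour (6 colours run out sooner): 1 + 8 + 4 + 6 + 1 + 8 + 8 + 4 + 8 + 8 + 8 + 1 = 65 socks and still no colour has 9.
Pigeonhole: one more sock lands in a colour already at 8, so 66 draws are enough and 65 are not.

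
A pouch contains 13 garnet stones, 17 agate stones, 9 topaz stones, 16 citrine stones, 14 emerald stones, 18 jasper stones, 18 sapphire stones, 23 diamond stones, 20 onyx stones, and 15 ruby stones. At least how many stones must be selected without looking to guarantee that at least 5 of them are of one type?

Pigeonhole: put each drawn stone into a box by type. The largest draw with every box below 5 takes min(count, 4) from each type.
Σ min(cᵢ, 4) = 4 + 4 + 4 + 4 + 4 + 4 + 4 + 4 + 4 + 4 = 40.
Draw number 40 + 1 = 41 must push one box to 5.

41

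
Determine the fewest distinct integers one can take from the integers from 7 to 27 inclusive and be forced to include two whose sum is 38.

Two chosen integers sum to 38 exactly when both halves of some pair {x, 38−x} with 11 ≤ x ≤ 38−x ≤ 27 are chosen — 8 such pairs.
The remaining 5 elements (those with no distinct partner in range) can never complete a 38-sum, so the worst case takes all of them and one from each pair: 5 + 8 = 13.
Pigeonhole: the 14th integer has to be the second member of some pair, so 13 + 1 = 14.

14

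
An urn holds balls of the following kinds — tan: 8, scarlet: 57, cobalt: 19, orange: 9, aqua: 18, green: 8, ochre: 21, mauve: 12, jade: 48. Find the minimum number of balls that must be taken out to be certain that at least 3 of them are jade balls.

155

In the worst case for collecting jade balls, every non-jade ball comes out first.
There are 8 + 57 + 19 + 9 + 18 + 8 + 21 + 12 = 152 non-jade balls altogether.
After those, each further ball must be jade, so 152 + 3 = 155 draws guarantee 3 jade balls.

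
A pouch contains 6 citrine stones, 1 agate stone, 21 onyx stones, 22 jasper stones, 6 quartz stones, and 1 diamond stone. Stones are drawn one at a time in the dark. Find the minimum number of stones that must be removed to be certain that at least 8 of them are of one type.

By pigeonhole, the 6 types are the holes; the stones drawn are the pigeons.
To avoid 8 of any one type, the worst case takes at most 7 of each type, or every stone of a type that has fewer than 7.
That gives 6 + 1 + 7 + 7 + 6 + 1 = 28 stones with no type reaching 8.
The next stone forces some type to 8, so 28 + 1 = 29.

29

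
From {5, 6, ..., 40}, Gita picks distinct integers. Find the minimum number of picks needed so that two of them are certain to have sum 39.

Group the elements by complementary pair {x, 39−x}: {5,34}, {6,33}, {7,32}, …, giving 15 two-element pairs and 6 integers whose partner 39−x falls outside [5,40].
By the pigeonhole principle, treating each of those 21 groups as a pigeonhole, one can pick one integer per group — 21 integers — with no two summing to 39.
The 22nd integer lands in an occupied pair, forcing a sum of 39.

22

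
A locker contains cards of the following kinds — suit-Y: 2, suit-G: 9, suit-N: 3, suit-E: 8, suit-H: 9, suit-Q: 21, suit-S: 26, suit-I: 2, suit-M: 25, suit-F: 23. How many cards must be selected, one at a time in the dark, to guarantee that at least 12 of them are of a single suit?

78

The 10 suits are the holes; the cards drawn are the pigeons.
To avoid 12 of any one suit, the worst case takes at most 11 of each suit, or every card of a suit that has fewer than 11.
That gives 2 + 9 + 3 + 8 + 9 + 11 + 11 + 2 + 11 + 11 = 77 cards with no suit reaching 12.
The next card forces some suit to 12, so 77 + 1 = 78.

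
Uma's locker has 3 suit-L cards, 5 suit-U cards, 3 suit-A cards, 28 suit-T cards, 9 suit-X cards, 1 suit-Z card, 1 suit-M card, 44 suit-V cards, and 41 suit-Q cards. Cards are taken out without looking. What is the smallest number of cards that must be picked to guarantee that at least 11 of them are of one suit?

53

The 9 suits are the holes; the cards drawn are the pigeons.
To avoid 11 of any one suit, the worst case takes at most 10 of each suit, or every card of a suit that has fewer than 10.
That gives 3 + 5 + 3 + 10 + 9 + 1 + 1 + 10 + 10 = 52 cards with no suit reaching 11.
The next card forces some suit to 11, so 52 + 1 = 53.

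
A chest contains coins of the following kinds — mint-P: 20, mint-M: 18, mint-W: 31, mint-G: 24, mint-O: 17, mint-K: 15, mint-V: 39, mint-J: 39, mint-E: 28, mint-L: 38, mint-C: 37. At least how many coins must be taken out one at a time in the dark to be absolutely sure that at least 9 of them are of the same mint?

89

The 11 mints are the holes; the coins drawn are the pigeons.
To avoid 9 of any one mint, the worst case takes at most 8 of each mint.
That gives 8 + 8 + 8 + 8 + 8 + 8 + 8 + 8 + 8 + 8 + 8 = 88 coins with no mint reaching 9.
The next coin forces some mint to 9, so 88 + 1 = 89.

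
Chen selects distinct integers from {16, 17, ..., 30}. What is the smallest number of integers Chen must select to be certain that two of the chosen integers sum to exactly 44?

Two chosen integers sum to 44 exactly when both halves of some pair {x, 44−x} with 16 ≤ x ≤ 44−x ≤ 28 are chosen — 6 such pairs.
The remaining 3 elements (those with no distinct partner in range) can never complete a 44-sum, so the worst case takes all of them and one from each pair: 3 + 6 = 9.
By pigeonhole, the 10th integer has to be the second member of some pair, so 9 + 1 = 10.

10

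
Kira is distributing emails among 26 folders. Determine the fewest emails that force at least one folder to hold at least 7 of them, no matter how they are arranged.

157

With 156 emails one could put exactly 6 in each of the 26 folders, and no folder would reach 7.
By pigeonhole, one more email must land in a folder that already has 6, giving it 7.
So 26 × 6 + 1 = 157 emails are required.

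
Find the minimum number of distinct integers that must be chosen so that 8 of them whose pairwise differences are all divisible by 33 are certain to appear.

Integers whose pairwise differences are multiples of 33 are exactly those sharing a remainder mod 33. Pigeonhole: the 33 residue classes mod 33 are the pigeonholes.
With 231 integers one could put 7 in each residue class and have no class reach 8.
The 232nd integer pushes some class to 8, so 33·7 + 1 = 232.

232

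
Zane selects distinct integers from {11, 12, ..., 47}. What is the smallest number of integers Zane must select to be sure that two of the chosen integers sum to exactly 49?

Group the elements by complementary pair {x, 49−x}: {11,38}, {12,37}, {13,36}, …, giving 14 two-element pairs and 9 integers whose partner 49−x falls outside [11,47].
Pigeonhole: treating each of those 23 groups as a pigeonhole, one can pick one integer per group — 23 integers — with no two summing to 49.
The 24th integer lands in an occupied pair, forcing a sum of 49.

24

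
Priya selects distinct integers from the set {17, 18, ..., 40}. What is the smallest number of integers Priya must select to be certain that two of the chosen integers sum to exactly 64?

Group the elements by complementary pair {x, 64−x}: {24,40}, {25,39}, {26,38}, …, giving 8 two-element pairs, the single value 32 (it cannot pair with itself since the integers are distinct), and 7 integers whose partner 64−x falls outside [17,40].
By pigeonhole, treating each of those 16 groups as a pigeonhole, one can pick one integer per group — 16 integers — with no two summing to 64.
The 17th integer lands in an occupied pair, forcing a sum of 64.

17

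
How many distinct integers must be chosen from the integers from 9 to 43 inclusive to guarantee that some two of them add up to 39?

25

Group the elements by complementary pair {x, 39−x}: {9,30}, {10,29}, {11,28}, …, giving 11 two-element pairs and 13 integers whose partner 39−x falls outside [9,43].
Pigeonhole: treating each of those 24 groups as a pigeonhole, one can pick one integer per group — 24 integers — with no two summing to 39.
The 25th integer lands in an occupied pair, forcing a sum of 39.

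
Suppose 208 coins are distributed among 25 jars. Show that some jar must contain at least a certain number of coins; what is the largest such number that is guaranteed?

The 25 jars are the holes and the 208 coins are the pigeons.
If every jar held at most 8 coins, the total would be at most 25 × 8 = 200, which is less than 208.
So some jar holds at least ⌈208/25⌉ = 9 coins.

9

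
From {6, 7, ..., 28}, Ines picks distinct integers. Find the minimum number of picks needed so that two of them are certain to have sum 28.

Two chosen integers sum to 28 exactly when both halves of some pair {x, 28−x} with 6 ≤ x ≤ 28−x ≤ 22 are chosen — 8 such pairs.
The remaining 7 elements (those with no distinct partner in range) can never complete a 28-sum, so the worst case takes all of them and one from each pair: 7 + 8 = 15.
By the pigeonhole principle, the 16th integer has to be the second member of some pair, so 15 + 1 = 16.

16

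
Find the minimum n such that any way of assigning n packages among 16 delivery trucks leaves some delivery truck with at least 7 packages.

With 96 packages one could put exactly 6 in each of the 16 delivery trucks, and no delivery truck would reach 7.
By the pigeonhole principle, one more package must land in a delivery truck that already has 6, giving it 7.
So 16 × 6 + 1 = 97 packages are required.

97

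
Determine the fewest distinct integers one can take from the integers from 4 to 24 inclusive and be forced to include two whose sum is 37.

16

A set avoiding the sum 37 can contain at most one of each pair {x, 37−x}, plus the 9 elements whose complement lies outside the range.
The integers 4, …, 18 (15 of them) are such a set: any two sum to at least 4+5 = 9 and at most 17+18 = 35 < 37.
Any 16th integer completes one of the 6 pairs, so 16 choices force a sum of 37.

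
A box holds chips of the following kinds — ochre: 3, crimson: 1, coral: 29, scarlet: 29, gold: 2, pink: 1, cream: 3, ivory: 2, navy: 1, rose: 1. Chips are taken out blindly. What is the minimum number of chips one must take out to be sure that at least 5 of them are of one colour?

23

The 10 colours are the holes; the chips drawn are the pigeons.
To avoid 5 of any one colour, the worst case takes at most 4 of each colour, or every chip of a colour that has fewer than 4.
That gives 3 + 1 + 4 + 4 + 2 + 1 + 3 + 2 + 1 + 1 = 22 chips with no colour reaching 5.
The next chip forces some colour to 5, so 22 + 1 = 23.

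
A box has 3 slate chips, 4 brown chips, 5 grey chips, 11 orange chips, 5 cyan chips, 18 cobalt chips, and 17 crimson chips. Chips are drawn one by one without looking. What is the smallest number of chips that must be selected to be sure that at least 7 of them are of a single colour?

By pigeonhole, the 7 colours are the holes; the chips drawn are the pigeons.
To avoid 7 of any one colour, the worst case takes at most 6 of each colour, or every chip of a colour that has fewer than 6.
That gives 3 + 4 + 5 + 6 + 5 + 6 + 6 = 35 chips with no colour reaching 7.
The next chip forces some colour to 7, so 35 + 1 = 36.

36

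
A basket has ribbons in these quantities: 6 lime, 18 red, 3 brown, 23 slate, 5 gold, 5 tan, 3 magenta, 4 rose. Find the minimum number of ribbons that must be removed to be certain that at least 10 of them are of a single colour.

Pigeonhole: put each drawn ribbon into a box by colour. The largest draw with every box below 10 takes min(count, 9) from each colour; colours with fewer than 9 contribute all they have.
Σ min(cᵢ, 9) = 6 + 9 + 3 + 9 + 5 + 5 + 3 + 4 = 44.
Draw number 44 + 1 = 45 must push one box to 10.

45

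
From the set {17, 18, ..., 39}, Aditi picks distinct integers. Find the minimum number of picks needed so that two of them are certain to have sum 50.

16

Two chosen integers sum to 50 exactly when both halves of some pair {x, 50−x} with 17 ≤ x ≤ 50−x ≤ 33 are chosen — 8 such pairs.
The remaining 7 elements (those with no distinct partner in range) can never complete a 50-sum, so the worst case takes all of them and one from each pair: 7 + 8 = 15.
The 16th integer has to be the second member of some pair, so 15 + 1 = 16.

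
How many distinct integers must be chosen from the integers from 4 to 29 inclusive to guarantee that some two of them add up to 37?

16

Group the elements by complementary pair {x, 37−x}: {8,29}, {9,28}, {10,27}, …, giving 11 two-element pairs and 4 integers whose partner 37−x falls outside [4,29].
By pigeonhole, treating each of those 15 groups as a pigeonhole, one can pick one integer per group — 15 integers — with no two summing to 37.
The 16th integer lands in an occupied pair, forcing a sum of 37.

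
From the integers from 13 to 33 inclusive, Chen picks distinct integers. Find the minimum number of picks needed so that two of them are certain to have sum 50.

Group the elements by complementary pair {x, 50−x}: {17,33}, {18,32}, {19,31}, …, giving 8 two-element pairs, the single value 25 (it cannot pair with itself since the integers are distinct), and 4 integers whose partner 50−x falls outside [13,33].
Pigeonhole: treating each of those 13 groups as a pigeonhole, one can pick one integer per group — 13 integers — with no two summing to 50.
The 14th integer lands in an occupied pair, forcing a sum of 50.

14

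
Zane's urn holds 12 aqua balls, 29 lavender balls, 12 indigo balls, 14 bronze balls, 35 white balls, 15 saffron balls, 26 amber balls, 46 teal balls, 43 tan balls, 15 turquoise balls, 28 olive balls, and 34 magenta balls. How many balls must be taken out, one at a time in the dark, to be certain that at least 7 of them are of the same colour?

An adversary could hand out at most 6 balls per colour: 6 + 6 + 6 + 6 + 6 + 6 + 6 + 6 + 6 + 6 + 6 + 6 = 72 balls and still no colour has 7.
One more ball lands in a colour already at 6, so 73 draws are enough and 72 are not.

73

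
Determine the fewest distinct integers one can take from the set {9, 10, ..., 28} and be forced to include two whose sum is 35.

12

A set avoiding the sum 35 can contain at most one of each pair {x, 35−x}, plus the 2 elements whose complement lies outside the range.
The integers 18, …, 28 (11 of them) are such a set: any two sum to at least 18+19 = 37 > 35.
By the pigeonhole principle, any 12th integer completes one of the 9 pairs, so 12 choices force a sum of 35.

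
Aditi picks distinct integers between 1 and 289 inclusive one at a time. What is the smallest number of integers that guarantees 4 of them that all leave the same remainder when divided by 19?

The 19 residue classes mod 19 are the pigeonholes.
With 57 integers one could put 3 in each residue class and have no class reach 4.
The 58th integer pushes some class to 4, so 19·3 + 1 = 58.

58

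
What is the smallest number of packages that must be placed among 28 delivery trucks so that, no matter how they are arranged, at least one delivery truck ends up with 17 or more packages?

449

With 448 packages one could put exactly 16 in each of the 28 delivery trucks, and no delivery truck would reach 17.
By pigeonhole, one more package must land in a delivery truck that already has 16, giving it 17.
So 28 × 16 + 1 = 449 packages are required.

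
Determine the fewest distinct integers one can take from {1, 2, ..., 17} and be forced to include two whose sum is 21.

11

Group the elements by complementary pair {x, 21−x}: {4,17}, {5,16}, {6,15}, …, giving 7 two-element pairs and 3 integers whose partner 21−x falls outside [1,17].
Treating each of those 10 groups as a pigeonhole, one can pick one integer per group — 10 integers — with no two summing to 21.
The 11th integer lands in an occupied pair, forcing a sum of 21.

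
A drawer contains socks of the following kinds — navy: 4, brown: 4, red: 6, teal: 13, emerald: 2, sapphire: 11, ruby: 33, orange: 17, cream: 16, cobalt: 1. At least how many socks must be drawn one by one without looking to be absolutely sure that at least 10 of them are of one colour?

63

An adversary could hand out at most 9 socks per colour (5 colours run out sooner): 4 + 4 + 6 + 9 + 2 + 9 + 9 + 9 + 9 + 1 = 62 socks and still no colour has 10.
Pigeonhole: one more sock lands in a colour already at 9, so 63 draws are enough and 62 are not.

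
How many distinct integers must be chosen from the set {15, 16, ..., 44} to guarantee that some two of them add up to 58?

17

A set avoiding the sum 58 can contain at most one of each pair {x, 58−x}, plus the 2 elements whose complement lies outside the range or equal to its own complement.
The integers 29, …, 44 (16 of them) are such a set: any two sum to at least 29+30 = 59 > 58.
Pigeonhole: any 17th integer completes one of the 14 pairs, so 17 choices force a sum of 58.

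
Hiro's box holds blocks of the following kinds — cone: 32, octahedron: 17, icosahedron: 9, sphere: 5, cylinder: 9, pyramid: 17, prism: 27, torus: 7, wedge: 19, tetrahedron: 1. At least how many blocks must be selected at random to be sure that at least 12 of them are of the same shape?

87

An adversary could hand out at most 11 blocks per shape (5 shapes run out sooner): 11 + 11 + 9 + 5 + 9 + 11 + 11 + 7 + 11 + 1 = 86 blocks and still no shape has 12.
One more block lands in a shape already at 11, so 87 draws are enough and 86 are not.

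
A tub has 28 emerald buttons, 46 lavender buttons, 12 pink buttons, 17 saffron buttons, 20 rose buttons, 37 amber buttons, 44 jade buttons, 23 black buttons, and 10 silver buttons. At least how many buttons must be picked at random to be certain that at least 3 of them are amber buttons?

In the worst case for collecting amber buttons, every non-amber button comes out first.
There are 28 + 46 + 12 + 17 + 20 + 44 + 23 + 10 = 200 non-amber buttons altogether.
After those, each further button must be amber, so 200 + 3 = 203 draws guarantee 3 amber buttons.

203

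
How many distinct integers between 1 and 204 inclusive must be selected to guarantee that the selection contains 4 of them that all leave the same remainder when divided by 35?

The 35 residue classes mod 35 are the pigeonholes.
With 105 integers one could put 3 in each residue class and have no class reach 4.
The 106th integer pushes some class to 4, so 35·3 + 1 = 106.

106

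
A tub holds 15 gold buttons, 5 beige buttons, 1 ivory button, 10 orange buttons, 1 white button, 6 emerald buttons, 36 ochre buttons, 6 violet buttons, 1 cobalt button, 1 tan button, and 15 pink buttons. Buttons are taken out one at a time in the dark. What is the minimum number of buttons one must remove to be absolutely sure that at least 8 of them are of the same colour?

An adversary could hand out at most 7 buttons per colour (7 colours run out sooner): 7 + 5 + 1 + 7 + 1 + 6 + 7 + 6 + 1 + 1 + 7 = 49 buttons and still no colour has 8.
By pigeonhole, one more button lands in a colour already at 7, so 50 draws are enough and 49 are not.

50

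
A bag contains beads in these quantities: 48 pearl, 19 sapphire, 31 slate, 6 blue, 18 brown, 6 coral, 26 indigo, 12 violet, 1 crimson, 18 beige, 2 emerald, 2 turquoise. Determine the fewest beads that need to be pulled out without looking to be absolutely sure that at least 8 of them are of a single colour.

67

The 12 colours are the holes; the beads drawn are the pigeons.
To avoid 8 of any one colour, the worst case takes at most 7 of each colour, or every bead of a colour that has fewer than 7.
That gives 7 + 7 + 7 + 6 + 7 + 6 + 7 + 7 + 1 + 7 + 2 + 2 = 66 beads with no colour reaching 8.
The next bead forces some colour to 8, so 66 + 1 = 67.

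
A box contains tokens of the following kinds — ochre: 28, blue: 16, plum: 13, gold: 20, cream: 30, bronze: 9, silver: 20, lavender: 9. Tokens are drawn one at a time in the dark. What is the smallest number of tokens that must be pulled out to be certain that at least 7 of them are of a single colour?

49

Pigeonhole: the 8 colours are the holes; the tokens drawn are the pigeons.
To avoid 7 of any one colour, the worst case takes at most 6 of each colour.
That gives 6 + 6 + 6 + 6 + 6 + 6 + 6 + 6 = 48 tokens with no colour reaching 7.
The next token forces some colour to 7, so 48 + 1 = 49.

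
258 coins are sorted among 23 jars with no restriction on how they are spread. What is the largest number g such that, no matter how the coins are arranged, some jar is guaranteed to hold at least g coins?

12

By pigeonhole, the 23 jars are the holes and the 258 coins are the pigeons.
If every jar held at most 11 coins, the total would be at most 23 × 11 = 253, which is less than 258.
So some jar holds at least ⌈258/23⌉ = 12 coins.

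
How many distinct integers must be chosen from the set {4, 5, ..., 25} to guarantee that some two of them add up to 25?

A set avoiding the sum 25 can contain at most one of each pair {x, 25−x}, plus the 4 elements whose complement lies outside the range.
The integers 13, …, 25 (13 of them) are such a set: any two sum to at least 13+14 = 27 > 25.
By pigeonhole, any 14th integer completes one of the 9 pairs, so 14 choices force a sum of 25.

14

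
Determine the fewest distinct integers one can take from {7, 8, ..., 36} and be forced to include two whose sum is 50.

20

Two chosen integers sum to 50 exactly when both halves of some pair {x, 50−x} with 14 ≤ x ≤ 50−x ≤ 36 are chosen — 11 such pairs.
The remaining 8 elements (those with no distinct partner in range) can never complete a 50-sum, so the worst case takes all of them and one from each pair: 8 + 11 = 19.
The 20th integer has to be the second member of some pair, so 19 + 1 = 20.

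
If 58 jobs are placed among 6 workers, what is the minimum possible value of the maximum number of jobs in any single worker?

By pigeonhole, the 6 workers are the holes and the 58 jobs are the pigeons.
If every worker held at most 9 jobs, the total would be at most 6 × 9 = 54, which is less than 58.
So some worker holds at least ⌈58/6⌉ = 10 jobs.

10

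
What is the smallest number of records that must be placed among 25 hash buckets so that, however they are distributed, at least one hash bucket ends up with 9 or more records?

201

With 200 records one could put exactly 8 in each of the 25 hash buckets, and no hash bucket would reach 9.
One more record must land in a hash bucket that already has 8, giving it 9.
So 25 × 8 + 1 = 201 records are required.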